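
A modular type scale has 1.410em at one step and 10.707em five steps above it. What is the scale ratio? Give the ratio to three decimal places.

r⁵ = 10.707 / 1.410, so r = (10.707/1.410)^(1/5).
r = 7.5936^(1/5) ≈ 1.5000

1.500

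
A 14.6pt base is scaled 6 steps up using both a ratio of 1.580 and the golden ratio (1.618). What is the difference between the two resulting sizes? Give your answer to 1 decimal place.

34.8pt

At 1.580: 14.6 × 1.580⁶ = 227.141pt
Golden ratio: 14.6 × 1.618⁶ = 261.953pt
Difference: 261.953 − 227.141 = 34.812pt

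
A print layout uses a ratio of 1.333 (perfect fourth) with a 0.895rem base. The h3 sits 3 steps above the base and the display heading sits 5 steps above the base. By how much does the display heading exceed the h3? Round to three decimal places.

1.647rem

Step 3: 0.895 × 1.333³ = 2.11989rem
Step 5: 0.895 × 1.333⁵ = 3.76681rem
Difference: 3.76681 − 2.11989 = 1.64692rem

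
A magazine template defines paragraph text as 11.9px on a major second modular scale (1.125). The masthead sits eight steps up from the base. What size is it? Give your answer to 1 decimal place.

30.5px

Each step on a modular scale multiplies by the ratio, so the size n steps from the base is base × ratioⁿ.
11.9 × 1.125⁸ = 11.9 × 2.56578 ≈ 30.53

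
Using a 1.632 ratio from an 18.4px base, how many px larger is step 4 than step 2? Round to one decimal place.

81.5px

Step 2: 18.4 × 1.632² = 49.007px
Step 4: 18.4 × 1.632⁴ = 130.526px
Difference: 130.526 − 49.007 = 81.519px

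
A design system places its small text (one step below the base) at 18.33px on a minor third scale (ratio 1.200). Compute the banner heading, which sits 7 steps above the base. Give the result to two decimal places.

The gap is 7 − (-1) = 8 steps, so the factor is 1.200^8.
18.33 × 1.200⁸ = 18.33 × 4.29982 ≈ 78.816

78.82px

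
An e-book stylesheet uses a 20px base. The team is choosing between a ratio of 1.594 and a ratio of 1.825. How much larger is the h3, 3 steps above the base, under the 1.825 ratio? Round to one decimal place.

At 1.594: 20.0 × 1.594³ = 81.002px
At 1.825: 20.0 × 1.825³ = 121.568px
Difference: 121.568 − 81.002 = 40.566px

40.6px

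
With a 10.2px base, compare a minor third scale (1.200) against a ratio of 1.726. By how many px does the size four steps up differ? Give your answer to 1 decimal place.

Minor third: 10.2 × 1.200⁴ = 21.151px
At 1.726: 10.2 × 1.726⁴ = 90.524px
Difference: 90.524 − 21.151 = 69.373px

69.4px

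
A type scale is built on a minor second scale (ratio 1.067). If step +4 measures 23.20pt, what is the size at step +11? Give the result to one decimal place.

23.20 × 1.067⁷ = 23.20 × 1.57453 ≈ 36.529

36.5pt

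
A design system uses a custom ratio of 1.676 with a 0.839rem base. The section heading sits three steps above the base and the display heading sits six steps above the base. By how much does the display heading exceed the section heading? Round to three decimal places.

14.646rem

Step 3: 0.839 × 1.676³ = 3.94988rem
Step 6: 0.839 × 1.676⁶ = 18.59542rem
Difference: 18.59542 − 3.94988 = 14.64554rem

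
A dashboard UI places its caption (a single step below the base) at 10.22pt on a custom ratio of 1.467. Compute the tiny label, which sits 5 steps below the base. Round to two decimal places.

10.22 ÷ 1.467⁴ = 10.22 ÷ 4.63149 ≈ 2.207

2.21pt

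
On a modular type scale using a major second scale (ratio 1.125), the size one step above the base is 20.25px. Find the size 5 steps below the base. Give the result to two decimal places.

9.99px

Moving from step +1 to step -5 is 6 steps down, so divide by r⁶.
20.25 ÷ 1.125⁶ = 20.25 ÷ 2.02729 ≈ 9.989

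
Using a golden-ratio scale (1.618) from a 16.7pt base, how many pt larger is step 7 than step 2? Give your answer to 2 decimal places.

441.08pt

Step 2: 16.7 × 1.618² = 43.7193pt
Step 7: 16.7 × 1.618⁷ = 484.8039pt
Difference: 484.8039 − 43.7193 = 441.0846pt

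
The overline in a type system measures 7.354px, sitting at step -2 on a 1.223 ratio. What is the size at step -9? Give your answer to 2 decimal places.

The gap is -9 − (-2) = -7 steps, so the factor is 1.223^-7.
7.354 ÷ 1.223⁷ = 7.354 ÷ 4.09247 ≈ 1.797

1.80px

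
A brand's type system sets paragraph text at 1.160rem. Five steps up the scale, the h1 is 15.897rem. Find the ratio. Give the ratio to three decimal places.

r⁵ = 15.897 / 1.160, so r = (15.897/1.160)^(1/5).
r = 13.7043^(1/5) ≈ 1.6880

1.688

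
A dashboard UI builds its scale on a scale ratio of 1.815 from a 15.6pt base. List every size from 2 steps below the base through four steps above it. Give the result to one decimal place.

4.7pt, 8.6pt, 15.6pt, 28.3pt, 51.4pt, 93.3pt, 169.3pt

Step -2: 15.6 ÷ 1.815² = 4.7
Step -1: 15.6 ÷ 1.815 = 8.6
Step 0: 15.6pt
Step 1: 15.6 × 1.815 = 28.3
Step 2: 15.6 × 1.815² = 51.4
Step 3: 15.6 × 1.815³ = 93.3
Step 4: 15.6 × 1.815⁴ = 169.3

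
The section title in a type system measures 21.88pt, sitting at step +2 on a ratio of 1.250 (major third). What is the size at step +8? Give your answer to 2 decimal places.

21.88 × 1.250⁶ = 21.88 × 3.81470 ≈ 83.466

83.47pt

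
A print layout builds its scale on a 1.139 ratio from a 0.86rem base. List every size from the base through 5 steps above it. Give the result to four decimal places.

Step 0: 0.86rem
Step 1: 0.86 × 1.139 = 0.9795
Step 2: 0.86 × 1.139² = 1.1157
Step 3: 0.86 × 1.139³ = 1.2708
Step 4: 0.86 × 1.139⁴ = 1.4474
Step 5: 0.86 × 1.139⁵ = 1.6486

0.8600rem, 0.9795rem, 1.1157rem, 1.2708rem, 1.4474rem, 1.6486rem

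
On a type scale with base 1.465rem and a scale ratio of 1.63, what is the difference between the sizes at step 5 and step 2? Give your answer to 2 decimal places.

Step 2: 1.465 × 1.63² = 3.8924rem
Step 5: 1.465 × 1.63⁵ = 16.8568rem
Difference: 16.8568 − 3.8924 = 12.9644rem

12.96rem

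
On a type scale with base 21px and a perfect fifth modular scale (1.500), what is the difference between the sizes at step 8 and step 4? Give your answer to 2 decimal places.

Step 4: 21.0 × 1.500⁴ = 106.3125px
Step 8: 21.0 × 1.500⁸ = 538.2070px
Difference: 538.2070 − 106.3125 = 431.8945px

431.89px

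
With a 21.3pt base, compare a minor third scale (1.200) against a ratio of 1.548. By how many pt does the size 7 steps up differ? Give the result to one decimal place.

Minor third: 21.3 × 1.200⁷ = 76.322pt
At 1.548: 21.3 × 1.548⁷ = 453.708pt
Difference: 453.708 − 76.322 = 377.386pt

377.4pt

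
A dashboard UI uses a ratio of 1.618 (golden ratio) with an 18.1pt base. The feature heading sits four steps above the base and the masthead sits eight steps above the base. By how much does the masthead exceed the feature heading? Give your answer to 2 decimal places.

Step 4: 18.1 × 1.618⁴ = 124.0488pt
Step 8: 18.1 × 1.618⁸ = 850.1718pt
Difference: 850.1718 − 124.0488 = 726.1230pt

726.12pt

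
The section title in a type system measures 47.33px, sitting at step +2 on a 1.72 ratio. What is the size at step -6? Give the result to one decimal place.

0.6px

47.33 ÷ 1.72⁸ = 47.33 ÷ 76.59979 ≈ 0.618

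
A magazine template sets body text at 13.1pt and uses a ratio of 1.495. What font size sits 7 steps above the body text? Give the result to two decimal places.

218.66pt

A modular type scale is a geometric sequence: sizeₙ = base × rⁿ.
13.1 × 1.495⁷ = 13.1 × 16.69123 ≈ 218.66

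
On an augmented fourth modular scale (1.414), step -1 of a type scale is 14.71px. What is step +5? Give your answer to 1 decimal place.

14.71 × 1.414⁶ = 14.71 × 7.99275 ≈ 117.573

117.6px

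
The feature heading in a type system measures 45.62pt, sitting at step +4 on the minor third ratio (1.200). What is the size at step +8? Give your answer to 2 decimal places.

94.60pt

45.62 × 1.200⁴ = 45.62 × 2.07360 ≈ 94.598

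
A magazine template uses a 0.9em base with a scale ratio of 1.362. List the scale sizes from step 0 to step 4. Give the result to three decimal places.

0.900em, 1.226em, 1.670em, 2.274em, 3.097em

Step 0: 0.9em
Step 1: 0.9 × 1.362 = 1.226
Step 2: 0.9 × 1.362² = 1.670
Step 3: 0.9 × 1.362³ = 2.274
Step 4: 0.9 × 1.362⁴ = 3.097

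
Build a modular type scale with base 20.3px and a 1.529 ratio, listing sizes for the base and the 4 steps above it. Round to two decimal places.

Step 0: 20.3px
Step 1: 20.3 × 1.529 = 31.04
Step 2: 20.3 × 1.529² = 47.46
Step 3: 20.3 × 1.529³ = 72.56
Step 4: 20.3 × 1.529⁴ = 110.95

20.30px, 31.04px, 47.46px, 72.56px, 110.95px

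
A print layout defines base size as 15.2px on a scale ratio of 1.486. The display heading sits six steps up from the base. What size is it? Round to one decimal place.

163.7px

15.2 × 1.486⁶ = 15.2 × 10.76745 ≈ 163.67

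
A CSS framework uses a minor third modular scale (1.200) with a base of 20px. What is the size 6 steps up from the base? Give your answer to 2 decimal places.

59.72px

Every step multiplies by the scale ratio.
20.0 × 1.200⁶ = 20.0 × 2.98598 ≈ 59.72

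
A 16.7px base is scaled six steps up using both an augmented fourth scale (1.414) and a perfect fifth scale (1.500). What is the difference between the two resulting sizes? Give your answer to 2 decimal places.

Augmented fourth: 16.7 × 1.414⁶ = 133.4790px
Perfect fifth: 16.7 × 1.500⁶ = 190.2234px
Difference: 190.2234 − 133.4790 = 56.7444px

56.74px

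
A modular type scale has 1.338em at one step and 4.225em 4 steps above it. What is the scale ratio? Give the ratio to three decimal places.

1.333

The ratio satisfies 1.338 × r⁴ = 4.225, so r = (4.225 / 1.338)^(1/4).
r = 3.1577^(1/4) ≈ 1.3330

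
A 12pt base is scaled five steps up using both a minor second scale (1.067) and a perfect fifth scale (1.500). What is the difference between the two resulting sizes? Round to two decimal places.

Minor second: 12.0 × 1.067⁵ = 16.5960pt
Perfect fifth: 12.0 × 1.500⁵ = 91.1250pt
Difference: 91.1250 − 16.5960 = 74.5290pt

74.53pt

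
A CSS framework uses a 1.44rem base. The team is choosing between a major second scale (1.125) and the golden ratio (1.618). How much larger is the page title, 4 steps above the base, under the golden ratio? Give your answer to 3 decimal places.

7.562rem

Major second: 1.44 × 1.125⁴ = 2.30660rem
Golden ratio: 1.44 × 1.618⁴ = 9.86908rem
Difference: 9.86908 − 2.30660 = 7.56248rem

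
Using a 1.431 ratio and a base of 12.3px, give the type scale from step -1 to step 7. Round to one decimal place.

Step -1: 12.3 ÷ 1.431 = 8.6
Step 0: 12.3px
Step 1: 12.3 × 1.431 = 17.6
Step 2: 12.3 × 1.431² = 25.2
Step 3: 12.3 × 1.431³ = 36.0
Step 4: 12.3 × 1.431⁴ = 51.6
Step 5: 12.3 × 1.431⁵ = 73.8
Step 6: 12.3 × 1.431⁶ = 105.6
Step 7: 12.3 × 1.431⁷ = 151.1

8.6px, 12.3px, 17.6px, 25.2px, 36.0px, 51.6px, 73.8px, 105.6px, 151.1px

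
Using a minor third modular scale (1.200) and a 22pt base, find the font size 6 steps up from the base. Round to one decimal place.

65.7pt

Every step multiplies by the scale ratio.
22.0 × 1.200⁶ = 22.0 × 2.98598 ≈ 65.69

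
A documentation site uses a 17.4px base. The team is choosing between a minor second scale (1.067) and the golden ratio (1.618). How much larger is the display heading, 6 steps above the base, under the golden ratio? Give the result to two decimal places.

286.51px

Minor second: 17.4 × 1.067⁶ = 25.6765px
Golden ratio: 17.4 × 1.618⁶ = 312.1910px
Difference: 312.1910 − 25.6765 = 286.5145px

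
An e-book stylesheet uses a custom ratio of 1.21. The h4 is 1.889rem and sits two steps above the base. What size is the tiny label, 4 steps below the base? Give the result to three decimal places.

The gap is -4 − (2) = -6 steps, so the factor is 1.21^-6.
1.889 ÷ 1.21⁶ = 1.889 ÷ 3.13843 ≈ 0.602

0.602rem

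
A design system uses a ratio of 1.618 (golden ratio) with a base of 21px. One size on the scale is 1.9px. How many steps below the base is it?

1.618ⁿ = 21 / 1.9 = 11.0526
n = ln(11.0526) / ln(1.618) = 2.4027 / 0.4812 ≈ 4.99

5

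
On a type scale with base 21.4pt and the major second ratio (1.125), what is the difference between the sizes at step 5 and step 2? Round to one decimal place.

11.5pt

Step 2: 21.4 × 1.125² = 27.084pt
Step 5: 21.4 × 1.125⁵ = 38.563pt
Difference: 38.563 − 27.084 = 11.479pt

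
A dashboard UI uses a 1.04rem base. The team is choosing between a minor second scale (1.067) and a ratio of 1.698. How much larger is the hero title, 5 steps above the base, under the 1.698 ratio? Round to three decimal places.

13.242rem

Minor second: 1.04 × 1.067⁵ = 1.43832rem
At 1.698: 1.04 × 1.698⁵ = 14.67986rem
Difference: 14.67986 − 1.43832 = 13.24154rem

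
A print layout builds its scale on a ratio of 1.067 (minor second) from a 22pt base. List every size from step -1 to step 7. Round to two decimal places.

20.62pt, 22.00pt, 23.47pt, 25.05pt, 26.72pt, 28.52pt, 30.43pt, 32.46pt, 34.64pt

Step -1: 22.0 ÷ 1.067 = 20.62
Step 0: 22pt
Step 1: 22.0 × 1.067 = 23.47
Step 2: 22.0 × 1.067² = 25.05
Step 3: 22.0 × 1.067³ = 26.72
Step 4: 22.0 × 1.067⁴ = 28.52
Step 5: 22.0 × 1.067⁵ = 30.43
Step 6: 22.0 × 1.067⁶ = 32.46
Step 7: 22.0 × 1.067⁷ = 34.64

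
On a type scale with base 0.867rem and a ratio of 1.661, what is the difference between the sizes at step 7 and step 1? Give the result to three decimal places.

Step 1: 0.867 × 1.661 = 1.44009rem
Step 7: 0.867 × 1.661⁷ = 30.24172rem
Difference: 30.24172 − 1.44009 = 28.80163rem

28.802rem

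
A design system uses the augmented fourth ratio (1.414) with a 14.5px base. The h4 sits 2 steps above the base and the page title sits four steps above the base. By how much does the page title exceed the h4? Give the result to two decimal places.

28.97px

Step 2: 14.5 × 1.414² = 28.9912px
Step 4: 14.5 × 1.414⁴ = 57.9650px
Difference: 57.9650 − 28.9912 = 28.9738px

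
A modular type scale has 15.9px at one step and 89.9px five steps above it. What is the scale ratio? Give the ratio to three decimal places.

1.414

The ratio satisfies 15.9 × r⁵ = 89.9, so r = (89.9 / 15.9)^(1/5).
r = 5.6541^(1/5) ≈ 1.4141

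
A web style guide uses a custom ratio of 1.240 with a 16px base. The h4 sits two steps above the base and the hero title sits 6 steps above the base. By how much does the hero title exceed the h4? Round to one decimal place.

Step 2: 16.0 × 1.240² = 24.602px
Step 6: 16.0 × 1.240⁶ = 58.163px
Difference: 58.163 − 24.602 = 33.561px

33.6px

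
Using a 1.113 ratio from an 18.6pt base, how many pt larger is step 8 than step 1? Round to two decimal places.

23.10pt

Step 1: 18.6 × 1.113 = 20.7018pt
Step 8: 18.6 × 1.113⁸ = 43.8000pt
Difference: 43.8000 − 20.7018 = 23.0982pt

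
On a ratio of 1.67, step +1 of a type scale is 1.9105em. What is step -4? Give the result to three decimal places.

Moving from step +1 to step -4 is 5 steps down, so divide by r⁵.
1.9105 ÷ 1.67⁵ = 1.9105 ÷ 12.98920 ≈ 0.147

0.147em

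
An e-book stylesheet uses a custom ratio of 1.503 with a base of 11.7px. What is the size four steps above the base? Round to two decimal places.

59.71px

11.7 × 1.503⁴ = 11.7 × 5.10312 ≈ 59.71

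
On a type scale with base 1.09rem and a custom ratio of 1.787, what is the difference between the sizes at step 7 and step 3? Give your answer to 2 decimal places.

Step 3: 1.09 × 1.787³ = 6.2201rem
Step 7: 1.09 × 1.787⁷ = 63.4305rem
Difference: 63.4305 − 6.2201 = 57.2104rem

57.21rem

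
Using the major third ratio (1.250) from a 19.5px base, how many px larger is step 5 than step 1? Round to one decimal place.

Step 1: 19.5 × 1.250 = 24.375px
Step 5: 19.5 × 1.250⁵ = 59.509px
Difference: 59.509 − 24.375 = 35.134px

35.1px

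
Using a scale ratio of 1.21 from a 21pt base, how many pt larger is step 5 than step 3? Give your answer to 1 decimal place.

Step 3: 21.0 × 1.21³ = 37.203pt
Step 5: 21.0 × 1.21⁵ = 54.469pt
Difference: 54.469 − 37.203 = 17.266pt

17.3pt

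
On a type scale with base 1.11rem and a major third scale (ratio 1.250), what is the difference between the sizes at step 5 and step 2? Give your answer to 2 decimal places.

1.65rem

Step 2: 1.11 × 1.250² = 1.7344rem
Step 5: 1.11 × 1.250⁵ = 3.3875rem
Difference: 3.3875 − 1.7344 = 1.6531rem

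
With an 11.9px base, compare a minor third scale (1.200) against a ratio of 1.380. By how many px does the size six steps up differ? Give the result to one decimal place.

Minor third: 11.9 × 1.200⁶ = 35.533px
At 1.380: 11.9 × 1.380⁶ = 82.190px
Difference: 82.190 − 35.533 = 46.657px

46.7px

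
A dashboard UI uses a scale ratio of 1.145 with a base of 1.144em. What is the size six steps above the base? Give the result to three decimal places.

1.144 × 1.145⁶ = 1.144 × 2.25337 ≈ 2.578

2.578em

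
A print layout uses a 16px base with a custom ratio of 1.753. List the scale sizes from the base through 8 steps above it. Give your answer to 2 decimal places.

Step 0: 16px
Step 1: 16.0 × 1.753 = 28.05
Step 2: 16.0 × 1.753² = 49.17
Step 3: 16.0 × 1.753³ = 86.19
Step 4: 16.0 × 1.753⁴ = 151.09
Step 5: 16.0 × 1.753⁵ = 264.87
Step 6: 16.0 × 1.753⁶ = 464.31
Step 7: 16.0 × 1.753⁷ = 813.94
Step 8: 16.0 × 1.753⁸ = 1426.84

16.00px, 28.05px, 49.17px, 86.19px, 151.09px, 264.87px, 464.31px, 813.94px, 1426.84px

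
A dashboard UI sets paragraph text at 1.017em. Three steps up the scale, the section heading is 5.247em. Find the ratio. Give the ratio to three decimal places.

The ratio satisfies 1.017 × r³ = 5.247, so r = (5.247 / 1.017)^(1/3).
r = 5.1593^(1/3) ≈ 1.7279

1.728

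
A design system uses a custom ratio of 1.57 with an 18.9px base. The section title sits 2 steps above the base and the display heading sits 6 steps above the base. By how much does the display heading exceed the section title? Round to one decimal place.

236.5px

Step 2: 18.9 × 1.57² = 46.587px
Step 6: 18.9 × 1.57⁶ = 283.048px
Difference: 283.048 − 46.587 = 236.461px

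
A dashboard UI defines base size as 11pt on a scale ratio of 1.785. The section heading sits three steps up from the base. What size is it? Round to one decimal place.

A modular type scale is a geometric sequence: sizeₙ = base × rⁿ.
11.0 × 1.785³ = 11.0 × 5.68741 ≈ 62.56

62.6pt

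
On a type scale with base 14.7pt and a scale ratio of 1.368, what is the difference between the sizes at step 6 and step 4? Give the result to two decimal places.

44.86pt

Step 4: 14.7 × 1.368⁴ = 51.4827pt
Step 6: 14.7 × 1.368⁶ = 96.3461pt
Difference: 96.3461 − 51.4827 = 44.8634pt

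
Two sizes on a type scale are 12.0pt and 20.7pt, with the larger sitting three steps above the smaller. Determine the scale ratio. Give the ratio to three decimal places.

1.199

The ratio satisfies 12.0 × r³ = 20.7, so r = (20.7 / 12.0)^(1/3).
r = 1.7250^(1/3) ≈ 1.1993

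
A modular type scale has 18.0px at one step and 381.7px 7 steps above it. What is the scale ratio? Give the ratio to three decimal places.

1.547

r⁷ = 381.7 / 18.0, so r = (381.7/18.0)^(1/7).
r = 21.2056^(1/7) ≈ 1.5470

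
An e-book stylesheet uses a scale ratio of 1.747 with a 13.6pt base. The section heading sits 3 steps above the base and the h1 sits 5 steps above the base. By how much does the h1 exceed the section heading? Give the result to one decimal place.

148.8pt

Step 3: 13.6 × 1.747³ = 72.513pt
Step 5: 13.6 × 1.747⁵ = 221.311pt
Difference: 221.311 − 72.513 = 148.798pt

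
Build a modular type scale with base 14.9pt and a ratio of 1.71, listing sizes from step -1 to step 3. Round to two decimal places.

Step -1: 14.9 ÷ 1.71 = 8.71
Step 0: 14.9pt
Step 1: 14.9 × 1.71 = 25.48
Step 2: 14.9 × 1.71² = 43.57
Step 3: 14.9 × 1.71³ = 74.50

8.71pt, 14.90pt, 25.48pt, 43.57pt, 74.50pt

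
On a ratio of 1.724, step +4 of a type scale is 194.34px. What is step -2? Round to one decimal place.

194.34 ÷ 1.724⁶ = 194.34 ÷ 26.25570 ≈ 7.402

7.4px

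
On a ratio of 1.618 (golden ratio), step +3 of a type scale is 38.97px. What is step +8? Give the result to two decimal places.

38.97 × 1.618⁵ = 38.97 × 11.08901 ≈ 432.139

432.14px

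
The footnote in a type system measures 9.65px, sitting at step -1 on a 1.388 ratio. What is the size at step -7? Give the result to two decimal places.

Moving from step -1 to step -7 is 6 steps down, so divide by r⁶.
9.65 ÷ 1.388⁶ = 9.65 ÷ 7.15051 ≈ 1.350

1.35px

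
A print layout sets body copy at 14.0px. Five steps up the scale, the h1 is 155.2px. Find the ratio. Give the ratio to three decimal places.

1.618

The ratio satisfies 14.0 × r⁵ = 155.2, so r = (155.2 / 14.0)^(1/5).
r = 11.0857^(1/5) ≈ 1.6179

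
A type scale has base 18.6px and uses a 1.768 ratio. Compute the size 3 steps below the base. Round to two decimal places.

Each step on a modular scale multiplies by the ratio, so the size n steps from the base is base × ratioⁿ.
18.6 ÷ 1.768³ = 18.6 ÷ 5.52646 ≈ 3.37

3.37px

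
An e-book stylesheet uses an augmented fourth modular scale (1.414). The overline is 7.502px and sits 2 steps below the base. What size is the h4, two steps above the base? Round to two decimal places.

7.502 × 1.414⁴ = 7.502 × 3.99758 ≈ 29.990

29.99px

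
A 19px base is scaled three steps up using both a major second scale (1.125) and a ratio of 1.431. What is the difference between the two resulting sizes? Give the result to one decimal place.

28.6px

Major second: 19.0 × 1.125³ = 27.053px
At 1.431: 19.0 × 1.431³ = 55.677px
Difference: 55.677 − 27.053 = 28.624px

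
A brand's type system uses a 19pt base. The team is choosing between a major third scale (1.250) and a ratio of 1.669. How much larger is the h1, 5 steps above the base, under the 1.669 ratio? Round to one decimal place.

188.1pt

Major third: 19.0 × 1.250⁵ = 57.983pt
At 1.669: 19.0 × 1.669⁵ = 246.057pt
Difference: 246.057 − 57.983 = 188.074pt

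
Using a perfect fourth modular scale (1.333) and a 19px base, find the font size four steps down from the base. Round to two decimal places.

Each step on a modular scale multiplies by the ratio, so the size n steps from the base is base × ratioⁿ.
19.0 ÷ 1.333⁴ = 19.0 ÷ 3.15733 ≈ 6.02

6.02px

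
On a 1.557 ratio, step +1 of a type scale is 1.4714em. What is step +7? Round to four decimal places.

20.9634em

Moving from step +1 to step +7 is 6 steps up, so multiply by r⁶.
1.4714 × 1.557⁶ = 1.4714 × 14.24727 ≈ 20.9634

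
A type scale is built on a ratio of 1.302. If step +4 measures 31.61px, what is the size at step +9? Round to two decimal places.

118.27px

Moving from step +4 to step +9 is 5 steps up, so multiply by r⁵.
31.61 × 1.302⁵ = 31.61 × 3.74158 ≈ 118.271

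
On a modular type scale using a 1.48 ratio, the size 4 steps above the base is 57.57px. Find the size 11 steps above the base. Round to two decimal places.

57.57 × 1.48⁷ = 57.57 × 15.55364 ≈ 895.423

895.42px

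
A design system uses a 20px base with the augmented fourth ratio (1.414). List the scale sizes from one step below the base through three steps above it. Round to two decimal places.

14.14px, 20.00px, 28.28px, 39.99px, 56.54px

Step -1: 20.0 ÷ 1.414 = 14.14
Step 0: 20px
Step 1: 20.0 × 1.414 = 28.28
Step 2: 20.0 × 1.414² = 39.99
Step 3: 20.0 × 1.414³ = 56.54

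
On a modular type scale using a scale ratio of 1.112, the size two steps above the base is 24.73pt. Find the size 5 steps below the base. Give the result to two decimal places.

11.76pt

24.73 ÷ 1.112⁷ = 24.73 ÷ 2.10249 ≈ 11.762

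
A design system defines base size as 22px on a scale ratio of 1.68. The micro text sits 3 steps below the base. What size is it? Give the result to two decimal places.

A modular type scale is a geometric sequence: sizeₙ = base × rⁿ.
22.0 ÷ 1.68³ = 22.0 ÷ 4.74163 ≈ 4.64

4.64px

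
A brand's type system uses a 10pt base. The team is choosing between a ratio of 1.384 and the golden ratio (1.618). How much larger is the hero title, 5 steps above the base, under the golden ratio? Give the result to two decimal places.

At 1.384: 10.0 × 1.384⁵ = 50.7786pt
Golden ratio: 10.0 × 1.618⁵ = 110.8901pt
Difference: 110.8901 − 50.7786 = 60.1115pt

60.11pt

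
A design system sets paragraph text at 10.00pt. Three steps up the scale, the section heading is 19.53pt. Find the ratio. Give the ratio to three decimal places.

r³ = 19.53 / 10.00, so r = (19.53/10.00)^(1/3).
r = 1.9530^(1/3) ≈ 1.2500

1.250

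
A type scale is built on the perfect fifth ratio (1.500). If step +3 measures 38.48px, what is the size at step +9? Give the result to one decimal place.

38.48 × 1.500⁶ = 38.48 × 11.39062 ≈ 438.311

438.3px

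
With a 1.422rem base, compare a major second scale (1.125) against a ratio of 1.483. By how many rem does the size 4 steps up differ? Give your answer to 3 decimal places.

Major second: 1.422 × 1.125⁴ = 2.27777rem
At 1.483: 1.422 × 1.483⁴ = 6.87803rem
Difference: 6.87803 − 2.27777 = 4.60026rem

4.600rem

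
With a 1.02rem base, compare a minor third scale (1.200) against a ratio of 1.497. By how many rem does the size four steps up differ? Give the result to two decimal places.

Minor third: 1.02 × 1.200⁴ = 2.1151rem
At 1.497: 1.02 × 1.497⁴ = 5.1226rem
Difference: 5.1226 − 2.1151 = 3.0075rem

3.01rem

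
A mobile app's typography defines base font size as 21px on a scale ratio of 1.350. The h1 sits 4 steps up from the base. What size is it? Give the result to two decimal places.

Every step multiplies by the scale ratio.
21.0 × 1.350⁴ = 21.0 × 3.32151 ≈ 69.75

69.75px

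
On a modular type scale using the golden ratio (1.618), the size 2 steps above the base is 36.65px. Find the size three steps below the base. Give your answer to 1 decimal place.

The gap is -3 − (2) = -5 steps, so the factor is 1.618^-5.
36.65 ÷ 1.618⁵ = 36.65 ÷ 11.08901 ≈ 3.305

3.3px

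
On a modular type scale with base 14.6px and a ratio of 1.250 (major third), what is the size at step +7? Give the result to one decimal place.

69.6px

Each step on a modular scale multiplies by the ratio, so the size n steps from the base is base × ratioⁿ.
14.6 × 1.250⁷ = 14.6 × 4.76837 ≈ 69.62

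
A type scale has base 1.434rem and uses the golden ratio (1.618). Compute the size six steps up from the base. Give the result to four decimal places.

25.7288rem

A modular type scale is a geometric sequence: sizeₙ = base × rⁿ.
1.434 × 1.618⁶ = 1.434 × 17.94201 ≈ 25.7288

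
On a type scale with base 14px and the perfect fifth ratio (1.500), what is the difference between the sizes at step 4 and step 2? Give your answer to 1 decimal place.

39.4px

Step 2: 14.0 × 1.500² = 31.500px
Step 4: 14.0 × 1.500⁴ = 70.875px
Difference: 70.875 − 31.500 = 39.375px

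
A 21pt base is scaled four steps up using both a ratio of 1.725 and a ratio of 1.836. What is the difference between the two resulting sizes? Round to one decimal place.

At 1.725: 21.0 × 1.725⁴ = 185.941pt
At 1.836: 21.0 × 1.836⁴ = 238.622pt
Difference: 238.622 − 185.941 = 52.681pt

52.7pt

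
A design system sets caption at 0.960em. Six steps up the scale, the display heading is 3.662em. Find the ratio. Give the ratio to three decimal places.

1.250

The ratio satisfies 0.960 × r⁶ = 3.662, so r = (3.662 / 0.960)^(1/6).
r = 3.8146^(1/6) ≈ 1.2500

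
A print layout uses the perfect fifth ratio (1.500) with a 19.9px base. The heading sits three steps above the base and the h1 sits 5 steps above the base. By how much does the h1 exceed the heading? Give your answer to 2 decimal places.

83.95px

Step 3: 19.9 × 1.500³ = 67.1625px
Step 5: 19.9 × 1.500⁵ = 151.1156px
Difference: 151.1156 − 67.1625 = 83.9531px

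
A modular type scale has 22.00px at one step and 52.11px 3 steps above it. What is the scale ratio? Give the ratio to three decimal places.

r³ = 52.11 / 22.00, so r = (52.11/22.00)^(1/3).
r = 2.3686^(1/3) ≈ 1.3330

1.333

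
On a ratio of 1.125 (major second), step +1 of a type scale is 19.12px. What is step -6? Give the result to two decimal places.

8.38px

19.12 ÷ 1.125⁷ = 19.12 ÷ 2.28070 ≈ 8.383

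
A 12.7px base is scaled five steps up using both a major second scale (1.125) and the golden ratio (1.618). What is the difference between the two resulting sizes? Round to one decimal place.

Major second: 12.7 × 1.125⁵ = 22.886px
Golden ratio: 12.7 × 1.618⁵ = 140.830px
Difference: 140.830 − 22.886 = 117.944px

117.9px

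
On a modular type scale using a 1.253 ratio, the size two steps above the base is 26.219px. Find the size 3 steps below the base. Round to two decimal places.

8.49px

26.219 ÷ 1.253⁵ = 26.219 ÷ 3.08856 ≈ 8.489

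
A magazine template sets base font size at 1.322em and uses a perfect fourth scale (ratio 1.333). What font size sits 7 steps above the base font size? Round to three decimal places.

A modular type scale is a geometric sequence: sizeₙ = base × rⁿ.
1.322 × 1.333⁷ = 1.322 × 7.47844 ≈ 9.886

9.886em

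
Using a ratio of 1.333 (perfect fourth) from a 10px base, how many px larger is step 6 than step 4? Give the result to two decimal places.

24.53px

Step 4: 10.0 × 1.333⁴ = 31.5733px
Step 6: 10.0 × 1.333⁶ = 56.1023px
Difference: 56.1023 − 31.5733 = 24.5290px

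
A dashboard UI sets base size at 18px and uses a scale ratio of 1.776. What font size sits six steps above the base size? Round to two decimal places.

A modular type scale is a geometric sequence: sizeₙ = base × rⁿ.
18.0 × 1.776⁶ = 18.0 × 31.38035 ≈ 564.85

564.85px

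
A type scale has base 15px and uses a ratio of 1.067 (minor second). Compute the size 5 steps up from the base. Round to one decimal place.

Each step on a modular scale multiplies by the ratio, so the size n steps from the base is base × ratioⁿ.
15.0 × 1.067⁵ = 15.0 × 1.38300 ≈ 20.74

20.7px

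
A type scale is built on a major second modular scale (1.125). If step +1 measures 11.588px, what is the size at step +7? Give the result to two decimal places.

23.49px

11.588 × 1.125⁶ = 11.588 × 2.02729 ≈ 23.492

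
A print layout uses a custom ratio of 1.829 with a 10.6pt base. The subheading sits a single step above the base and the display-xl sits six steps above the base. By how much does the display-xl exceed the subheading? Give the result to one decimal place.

377.4pt

Step 1: 10.6 × 1.829 = 19.387pt
Step 6: 10.6 × 1.829⁶ = 396.815pt
Difference: 396.815 − 19.387 = 377.428pt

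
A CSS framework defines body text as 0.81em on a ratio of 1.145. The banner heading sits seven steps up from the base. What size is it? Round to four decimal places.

Each step on a modular scale multiplies by the ratio, so the size n steps from the base is base × ratioⁿ.
0.81 × 1.145⁷ = 0.81 × 2.58011 ≈ 2.0899

2.0899em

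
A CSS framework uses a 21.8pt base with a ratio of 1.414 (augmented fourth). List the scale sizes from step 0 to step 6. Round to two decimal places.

21.80pt, 30.83pt, 43.59pt, 61.63pt, 87.15pt, 123.23pt, 174.24pt

Step 0: 21.8pt
Step 1: 21.8 × 1.414 = 30.83
Step 2: 21.8 × 1.414² = 43.59
Step 3: 21.8 × 1.414³ = 61.63
Step 4: 21.8 × 1.414⁴ = 87.15
Step 5: 21.8 × 1.414⁵ = 123.23
Step 6: 21.8 × 1.414⁶ = 174.24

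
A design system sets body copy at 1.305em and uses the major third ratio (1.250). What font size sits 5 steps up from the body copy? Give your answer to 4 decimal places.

3.9825em

1.305 × 1.250⁵ = 1.305 × 3.05176 ≈ 3.9825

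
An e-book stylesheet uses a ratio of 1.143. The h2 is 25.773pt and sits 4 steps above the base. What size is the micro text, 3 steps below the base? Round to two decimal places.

25.773 ÷ 1.143⁷ = 25.773 ÷ 2.54873 ≈ 10.112

10.11pt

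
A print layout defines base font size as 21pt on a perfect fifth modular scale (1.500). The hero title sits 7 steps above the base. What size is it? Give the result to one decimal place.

21.0 × 1.500⁷ = 21.0 × 17.08594 ≈ 358.80

358.8pt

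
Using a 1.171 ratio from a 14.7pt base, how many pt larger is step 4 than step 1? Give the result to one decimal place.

Step 1: 14.7 × 1.171 = 17.214pt
Step 4: 14.7 × 1.171⁴ = 27.640pt
Difference: 27.640 − 17.214 = 10.426pt

10.4pt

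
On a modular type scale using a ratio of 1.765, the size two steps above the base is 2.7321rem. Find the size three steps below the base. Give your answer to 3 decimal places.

Moving from step +2 to step -3 is 5 steps down, so divide by r⁵.
2.7321 ÷ 1.765⁵ = 2.7321 ÷ 17.12867 ≈ 0.160

0.160rem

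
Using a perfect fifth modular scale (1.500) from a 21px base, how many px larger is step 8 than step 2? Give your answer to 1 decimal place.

Step 2: 21.0 × 1.500² = 47.250px
Step 8: 21.0 × 1.500⁸ = 538.207px
Difference: 538.207 − 47.250 = 490.957px

491.0px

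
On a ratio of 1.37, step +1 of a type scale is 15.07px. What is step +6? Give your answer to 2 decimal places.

Moving from step +1 to step +6 is 5 steps up, so multiply by r⁵.
15.07 × 1.37⁵ = 15.07 × 4.82617 ≈ 72.730

72.73px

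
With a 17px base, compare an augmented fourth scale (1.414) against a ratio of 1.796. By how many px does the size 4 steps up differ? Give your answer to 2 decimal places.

Augmented fourth: 17.0 × 1.414⁴ = 67.9589px
At 1.796: 17.0 × 1.796⁴ = 176.8782px
Difference: 176.8782 − 67.9589 = 108.9193px

108.92px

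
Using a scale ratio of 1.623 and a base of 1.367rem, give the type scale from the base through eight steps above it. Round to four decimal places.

1.3670rem, 2.2186rem, 3.6009rem, 5.8442rem, 9.4851rem, 15.3943rem, 24.9850rem, 40.5507rem, 65.8138rem

Step 0: 1.367rem
Step 1: 1.367 × 1.623 = 2.2186
Step 2: 1.367 × 1.623² = 3.6009
Step 3: 1.367 × 1.623³ = 5.8442
Step 4: 1.367 × 1.623⁴ = 9.4851
Step 5: 1.367 × 1.623⁵ = 15.3943
Step 6: 1.367 × 1.623⁶ = 24.9850
Step 7: 1.367 × 1.623⁷ = 40.5507
Step 8: 1.367 × 1.623⁸ = 65.8138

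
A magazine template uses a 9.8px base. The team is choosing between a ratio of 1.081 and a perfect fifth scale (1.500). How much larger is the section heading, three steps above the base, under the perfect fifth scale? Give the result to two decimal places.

At 1.081: 9.8 × 1.081³ = 12.3795px
Perfect fifth: 9.8 × 1.500³ = 33.0750px
Difference: 33.0750 − 12.3795 = 20.6955px

20.70px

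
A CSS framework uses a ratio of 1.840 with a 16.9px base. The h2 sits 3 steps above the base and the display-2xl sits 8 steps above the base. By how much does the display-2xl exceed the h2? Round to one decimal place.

Step 3: 16.9 × 1.840³ = 105.279px
Step 8: 16.9 × 1.840⁸ = 2220.390px
Difference: 2220.390 − 105.279 = 2115.111px

2115.1px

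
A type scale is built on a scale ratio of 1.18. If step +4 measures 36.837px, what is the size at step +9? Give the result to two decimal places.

84.27px

36.837 × 1.18⁵ = 36.837 × 2.28776 ≈ 84.274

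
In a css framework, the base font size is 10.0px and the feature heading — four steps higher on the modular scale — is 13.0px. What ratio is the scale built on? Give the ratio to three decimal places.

r⁴ = 13.0 / 10.0, so r = (13.0/10.0)^(1/4).
r = 1.3000^(1/4) ≈ 1.0678

1.068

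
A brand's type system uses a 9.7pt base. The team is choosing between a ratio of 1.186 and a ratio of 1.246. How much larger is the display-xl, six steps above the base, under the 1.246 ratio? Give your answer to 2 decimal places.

9.30pt

At 1.186: 9.7 × 1.186⁶ = 26.9948pt
At 1.246: 9.7 × 1.246⁶ = 36.2978pt
Difference: 36.2978 − 26.9948 = 9.3030pt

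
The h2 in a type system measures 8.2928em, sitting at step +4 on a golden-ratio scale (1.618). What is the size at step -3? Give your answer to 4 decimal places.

The gap is -3 − (4) = -7 steps, so the factor is 1.618^-7.
8.2928 ÷ 1.618⁷ = 8.2928 ÷ 29.03017 ≈ 0.2857

0.2857em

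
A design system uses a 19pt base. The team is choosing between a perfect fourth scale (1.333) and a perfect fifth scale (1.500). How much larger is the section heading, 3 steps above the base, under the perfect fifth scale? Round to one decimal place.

Perfect fourth: 19.0 × 1.333³ = 45.003pt
Perfect fifth: 19.0 × 1.500³ = 64.125pt
Difference: 64.125 − 45.003 = 19.122pt

19.1pt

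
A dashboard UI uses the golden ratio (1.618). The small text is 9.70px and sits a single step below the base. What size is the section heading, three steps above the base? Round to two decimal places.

66.48px

The gap is 3 − (-1) = 4 steps, so the factor is 1.618^4.
9.70 × 1.618⁴ = 9.70 × 6.85353 ≈ 66.479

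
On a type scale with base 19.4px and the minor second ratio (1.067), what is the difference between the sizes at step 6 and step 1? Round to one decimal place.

7.9px

Step 1: 19.4 × 1.067 = 20.700px
Step 6: 19.4 × 1.067⁶ = 28.628px
Difference: 28.628 − 20.700 = 7.928px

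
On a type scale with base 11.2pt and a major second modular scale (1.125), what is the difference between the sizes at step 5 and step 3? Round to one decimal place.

4.2pt

Step 3: 11.2 × 1.125³ = 15.947pt
Step 5: 11.2 × 1.125⁵ = 20.183pt
Difference: 20.183 − 15.947 = 4.236pt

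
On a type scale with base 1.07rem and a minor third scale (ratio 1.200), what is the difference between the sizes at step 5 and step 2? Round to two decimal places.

1.12rem

Step 2: 1.07 × 1.200² = 1.5408rem
Step 5: 1.07 × 1.200⁵ = 2.6625rem
Difference: 2.6625 − 1.5408 = 1.1217rem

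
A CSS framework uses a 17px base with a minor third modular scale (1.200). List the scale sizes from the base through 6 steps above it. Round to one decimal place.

Step 0: 17px
Step 1: 17.0 × 1.200 = 20.4
Step 2: 17.0 × 1.200² = 24.5
Step 3: 17.0 × 1.200³ = 29.4
Step 4: 17.0 × 1.200⁴ = 35.3
Step 5: 17.0 × 1.200⁵ = 42.3
Step 6: 17.0 × 1.200⁶ = 50.8

17.0px, 20.4px, 24.5px, 29.4px, 35.3px, 42.3px, 50.8px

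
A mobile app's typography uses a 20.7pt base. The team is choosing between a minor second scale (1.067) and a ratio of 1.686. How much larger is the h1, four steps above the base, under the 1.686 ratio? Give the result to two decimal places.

Minor second: 20.7 × 1.067⁴ = 26.8305pt
At 1.686: 20.7 × 1.686⁴ = 167.2633pt
Difference: 167.2633 − 26.8305 = 140.4328pt

140.43pt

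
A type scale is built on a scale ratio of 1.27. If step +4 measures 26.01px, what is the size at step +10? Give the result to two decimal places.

26.01 × 1.27⁶ = 26.01 × 4.19587 ≈ 109.135

109.13px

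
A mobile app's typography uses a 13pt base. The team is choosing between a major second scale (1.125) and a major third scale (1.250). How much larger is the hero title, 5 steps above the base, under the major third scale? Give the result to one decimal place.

16.2pt

Major second: 13.0 × 1.125⁵ = 23.426pt
Major third: 13.0 × 1.250⁵ = 39.673pt
Difference: 39.673 − 23.426 = 16.247pt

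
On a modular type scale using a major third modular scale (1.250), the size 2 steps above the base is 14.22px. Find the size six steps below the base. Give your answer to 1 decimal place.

14.22 ÷ 1.250⁸ = 14.22 ÷ 5.96046 ≈ 2.386

2.4px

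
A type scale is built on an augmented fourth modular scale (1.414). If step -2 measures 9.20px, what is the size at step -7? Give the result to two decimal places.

1.63px

The gap is -7 − (-2) = -5 steps, so the factor is 1.414^-5.
9.20 ÷ 1.414⁵ = 9.20 ÷ 5.65258 ≈ 1.628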